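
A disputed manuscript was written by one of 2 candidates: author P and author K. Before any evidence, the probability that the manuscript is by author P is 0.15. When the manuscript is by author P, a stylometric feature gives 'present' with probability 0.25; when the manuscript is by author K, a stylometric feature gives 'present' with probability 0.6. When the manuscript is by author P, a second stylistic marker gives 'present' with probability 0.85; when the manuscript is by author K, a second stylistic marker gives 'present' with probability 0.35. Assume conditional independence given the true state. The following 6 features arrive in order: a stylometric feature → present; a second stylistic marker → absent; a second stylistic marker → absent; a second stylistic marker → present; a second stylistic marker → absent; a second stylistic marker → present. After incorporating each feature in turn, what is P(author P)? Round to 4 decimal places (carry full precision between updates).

Each posterior becomes the prior for the next update.
After a stylometric feature='present': P(author P) = 0.25·0.1500 / (0.25·0.1500 + 0.6·0.8500) ≈ 0.0685
After a second stylistic marker='absent': P(author P) = 0.15·0.0685 / (0.15·0.0685 + 0.65·0.9315) ≈ 0.0167
After a second stylistic marker='absent': P(author P) = 0.15·0.0167 / (0.15·0.0167 + 0.65·0.9833) ≈ 0.0039
After a second stylistic marker='present': P(author P) = 0.85·0.0039 / (0.85·0.0039 + 0.35·0.9961) ≈ 0.0094
After a second stylistic marker='absent': P(author P) = 0.15·0.0094 / (0.15·0.0094 + 0.65·0.9906) ≈ 0.0022
After a second stylistic marker='present': P(author P) = 0.85·0.0022 / (0.85·0.0022 + 0.35·0.9978) ≈ 0.0053

0.0053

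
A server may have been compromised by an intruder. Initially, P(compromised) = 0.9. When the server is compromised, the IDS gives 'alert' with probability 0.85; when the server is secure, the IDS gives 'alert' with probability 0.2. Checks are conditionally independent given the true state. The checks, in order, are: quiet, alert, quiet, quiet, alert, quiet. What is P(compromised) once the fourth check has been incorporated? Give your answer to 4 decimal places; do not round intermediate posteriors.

0.2014

After 'quiet': P(compromised) = 0.15·0.9000 / (0.15·0.9000 + 0.8·0.1000) ≈ 0.6279
After 'alert': P(compromised) = 0.85·0.6279 / (0.85·0.6279 + 0.2·0.3721) ≈ 0.8776
After 'quiet': P(compromised) = 0.15·0.8776 / (0.15·0.8776 + 0.8·0.1224) ≈ 0.5735
After 'quiet': P(compromised) = 0.15·0.5735 / (0.15·0.5735 + 0.8·0.4265) ≈ 0.2014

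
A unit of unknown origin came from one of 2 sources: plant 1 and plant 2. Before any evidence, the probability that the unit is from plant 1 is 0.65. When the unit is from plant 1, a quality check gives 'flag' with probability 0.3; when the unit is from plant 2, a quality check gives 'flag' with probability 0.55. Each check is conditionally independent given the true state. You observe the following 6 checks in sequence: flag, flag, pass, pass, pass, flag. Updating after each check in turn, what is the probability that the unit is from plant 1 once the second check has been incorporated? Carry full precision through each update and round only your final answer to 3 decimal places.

0.356

After 'flag': P(plant 1) = 0.3·0.6500 / (0.3·0.6500 + 0.55·0.3500) ≈ 0.5032
After 'flag': P(plant 1) = 0.3·0.5032 / (0.3·0.5032 + 0.55·0.4968) ≈ 0.3559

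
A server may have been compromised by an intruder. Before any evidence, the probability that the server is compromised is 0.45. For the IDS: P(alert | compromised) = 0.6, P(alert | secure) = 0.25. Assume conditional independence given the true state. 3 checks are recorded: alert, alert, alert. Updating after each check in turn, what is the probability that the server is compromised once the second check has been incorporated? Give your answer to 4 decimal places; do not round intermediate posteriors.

After 'alert': P(compromised) = 0.6·0.4500 / (0.6·0.4500 + 0.25·0.5500) ≈ 0.6626
After 'alert': P(compromised) = 0.6·0.6626 / (0.6·0.6626 + 0.25·0.3374) ≈ 0.8250

0.8250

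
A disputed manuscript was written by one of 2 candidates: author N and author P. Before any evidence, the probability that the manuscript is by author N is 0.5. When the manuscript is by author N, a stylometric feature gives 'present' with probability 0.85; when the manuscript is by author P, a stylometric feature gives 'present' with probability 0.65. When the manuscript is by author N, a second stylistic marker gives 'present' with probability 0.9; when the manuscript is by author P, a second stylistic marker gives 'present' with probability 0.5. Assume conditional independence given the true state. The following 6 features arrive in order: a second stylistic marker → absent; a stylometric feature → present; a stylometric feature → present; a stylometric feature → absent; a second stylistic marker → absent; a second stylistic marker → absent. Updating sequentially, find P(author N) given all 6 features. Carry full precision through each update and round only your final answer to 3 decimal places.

Each posterior becomes the prior for the next update.
After a second stylistic marker='absent': P(author N) = 0.1·0.5000 / (0.1·0.5000 + 0.5·0.5000) ≈ 0.1667
After a stylometric feature='present': P(author N) = 0.85·0.1667 / (0.85·0.1667 + 0.65·0.8333) ≈ 0.2073
After a stylometric feature='present': P(author N) = 0.85·0.2073 / (0.85·0.2073 + 0.65·0.7927) ≈ 0.2549
After a stylometric feature='absent': P(author N) = 0.15·0.2549 / (0.15·0.2549 + 0.35·0.7451) ≈ 0.1278
After a second stylistic marker='absent': P(author N) = 0.1·0.1278 / (0.1·0.1278 + 0.5·0.8722) ≈ 0.0285
After a second stylistic marker='absent': P(author N) = 0.1·0.0285 / (0.1·0.0285 + 0.5·0.9715) ≈ 0.0058

0.006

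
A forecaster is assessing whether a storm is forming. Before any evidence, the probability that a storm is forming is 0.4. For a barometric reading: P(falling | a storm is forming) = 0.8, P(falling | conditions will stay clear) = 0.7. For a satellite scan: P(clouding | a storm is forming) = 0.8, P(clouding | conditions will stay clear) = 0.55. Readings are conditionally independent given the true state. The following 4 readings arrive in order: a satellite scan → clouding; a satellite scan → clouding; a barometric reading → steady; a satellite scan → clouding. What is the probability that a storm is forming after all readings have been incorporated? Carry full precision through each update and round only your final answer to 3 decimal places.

0.578

After a satellite scan='clouding': P(storm) = 0.8·0.4000 / (0.8·0.4000 + 0.55·0.6000) ≈ 0.4923
After a satellite scan='clouding': P(storm) = 0.8·0.4923 / (0.8·0.4923 + 0.55·0.5077) ≈ 0.5851
After a barometric reading='steady': P(storm) = 0.2·0.5851 / (0.2·0.5851 + 0.3·0.4149) ≈ 0.4846
After a satellite scan='clouding': P(storm) = 0.8·0.4846 / (0.8·0.4846 + 0.55·0.5154) ≈ 0.5777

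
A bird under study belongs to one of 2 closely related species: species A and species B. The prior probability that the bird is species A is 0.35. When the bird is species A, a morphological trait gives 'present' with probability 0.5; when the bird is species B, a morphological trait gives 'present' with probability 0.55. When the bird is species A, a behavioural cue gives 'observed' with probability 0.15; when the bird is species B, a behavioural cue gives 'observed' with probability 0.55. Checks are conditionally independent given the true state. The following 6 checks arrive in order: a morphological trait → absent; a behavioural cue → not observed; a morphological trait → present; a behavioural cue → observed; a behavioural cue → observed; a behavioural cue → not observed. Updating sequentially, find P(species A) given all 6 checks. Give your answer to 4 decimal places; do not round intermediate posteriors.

After a morphological trait='absent': P(species A) = 0.5·0.3500 / (0.5·0.3500 + 0.45·0.6500) ≈ 0.3743
After a behavioural cue='not observed': P(species A) = 0.85·0.3743 / (0.85·0.3743 + 0.45·0.6257) ≈ 0.5305
After a morphological trait='present': P(species A) = 0.5·0.5305 / (0.5·0.5305 + 0.55·0.4695) ≈ 0.5067
After a behavioural cue='observed': P(species A) = 0.15·0.5067 / (0.15·0.5067 + 0.55·0.4933) ≈ 0.2189
After a behavioural cue='observed': P(species A) = 0.15·0.2189 / (0.15·0.2189 + 0.55·0.7811) ≈ 0.0710
After a behavioural cue='not observed': P(species A) = 0.85·0.0710 / (0.85·0.0710 + 0.45·0.9290) ≈ 0.1261

0.1261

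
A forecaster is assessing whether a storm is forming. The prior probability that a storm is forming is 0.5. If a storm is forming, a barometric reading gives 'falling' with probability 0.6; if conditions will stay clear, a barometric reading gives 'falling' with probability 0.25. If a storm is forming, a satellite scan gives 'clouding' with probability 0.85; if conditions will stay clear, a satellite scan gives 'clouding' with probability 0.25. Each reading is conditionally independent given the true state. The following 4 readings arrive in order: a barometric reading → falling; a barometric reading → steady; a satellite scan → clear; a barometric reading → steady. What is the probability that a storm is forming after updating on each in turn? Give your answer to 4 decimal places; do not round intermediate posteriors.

After a barometric reading='falling': P(storm) = 0.6·0.5000 / (0.6·0.5000 + 0.25·0.5000) ≈ 0.7059
After a barometric reading='steady': P(storm) = 0.4·0.7059 / (0.4·0.7059 + 0.75·0.2941) ≈ 0.5614
After a satellite scan='clear': P(storm) = 0.15·0.5614 / (0.15·0.5614 + 0.75·0.4386) ≈ 0.2038
After a barometric reading='steady': P(storm) = 0.4·0.2038 / (0.4·0.2038 + 0.75·0.7962) ≈ 0.1201

0.1201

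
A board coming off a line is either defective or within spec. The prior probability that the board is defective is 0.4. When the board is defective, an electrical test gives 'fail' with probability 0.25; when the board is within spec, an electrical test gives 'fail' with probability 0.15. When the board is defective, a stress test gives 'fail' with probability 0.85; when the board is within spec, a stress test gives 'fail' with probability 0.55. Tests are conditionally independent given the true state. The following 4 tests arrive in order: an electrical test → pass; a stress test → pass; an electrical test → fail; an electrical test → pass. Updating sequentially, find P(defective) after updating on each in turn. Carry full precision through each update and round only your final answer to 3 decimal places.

After an electrical test='pass': P(defective) = 0.75·0.4000 / (0.75·0.4000 + 0.85·0.6000) ≈ 0.3704
After a stress test='pass': P(defective) = 0.15·0.3704 / (0.15·0.3704 + 0.45·0.6296) ≈ 0.1639
After an electrical test='fail': P(defective) = 0.25·0.1639 / (0.25·0.1639 + 0.15·0.8361) ≈ 0.2463
After an electrical test='pass': P(defective) = 0.75·0.2463 / (0.75·0.2463 + 0.85·0.7537) ≈ 0.2238

0.224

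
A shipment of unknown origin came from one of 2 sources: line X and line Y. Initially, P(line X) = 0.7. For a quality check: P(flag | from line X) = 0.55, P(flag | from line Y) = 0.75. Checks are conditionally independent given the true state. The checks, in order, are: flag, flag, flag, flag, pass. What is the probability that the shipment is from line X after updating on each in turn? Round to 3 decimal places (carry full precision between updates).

After 'flag': P(line X) = 0.55·0.7000 / (0.55·0.7000 + 0.75·0.3000) ≈ 0.6311
After 'flag': P(line X) = 0.55·0.6311 / (0.55·0.6311 + 0.75·0.3689) ≈ 0.5565
After 'flag': P(line X) = 0.55·0.5565 / (0.55·0.5565 + 0.75·0.4435) ≈ 0.4792
After 'flag': P(line X) = 0.55·0.4792 / (0.55·0.4792 + 0.75·0.5208) ≈ 0.4029
After 'pass': P(line X) = 0.45·0.4029 / (0.45·0.4029 + 0.25·0.5971) ≈ 0.5485

0.548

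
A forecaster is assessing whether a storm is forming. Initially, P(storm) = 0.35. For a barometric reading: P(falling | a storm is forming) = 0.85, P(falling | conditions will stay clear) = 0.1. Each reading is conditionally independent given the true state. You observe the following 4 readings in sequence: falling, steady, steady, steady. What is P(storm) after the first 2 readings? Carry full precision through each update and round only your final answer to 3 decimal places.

After 'falling': P(storm) = 0.85·0.3500 / (0.85·0.3500 + 0.1·0.6500) ≈ 0.8207
After 'steady': P(storm) = 0.15·0.8207 / (0.15·0.8207 + 0.9·0.1793) ≈ 0.4327

0.433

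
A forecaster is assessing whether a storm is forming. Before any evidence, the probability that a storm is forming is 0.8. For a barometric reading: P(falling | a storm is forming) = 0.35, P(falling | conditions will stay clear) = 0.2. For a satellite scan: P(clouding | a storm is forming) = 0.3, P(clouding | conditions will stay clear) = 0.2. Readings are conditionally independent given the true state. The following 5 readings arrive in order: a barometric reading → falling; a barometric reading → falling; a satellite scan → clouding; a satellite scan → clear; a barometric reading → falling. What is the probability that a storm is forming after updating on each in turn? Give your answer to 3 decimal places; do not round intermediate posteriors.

0.966

Each posterior becomes the prior for the next update.
After a barometric reading='falling': P(storm) = 0.35·0.8000 / (0.35·0.8000 + 0.2·0.2000) ≈ 0.8750
After a barometric reading='falling': P(storm) = 0.35·0.8750 / (0.35·0.8750 + 0.2·0.1250) ≈ 0.9245
After a satellite scan='clouding': P(storm) = 0.3·0.9245 / (0.3·0.9245 + 0.2·0.0755) ≈ 0.9484
After a satellite scan='clear': P(storm) = 0.7·0.9484 / (0.7·0.9484 + 0.8·0.0516) ≈ 0.9414
After a barometric reading='falling': P(storm) = 0.35·0.9414 / (0.35·0.9414 + 0.2·0.0586) ≈ 0.9657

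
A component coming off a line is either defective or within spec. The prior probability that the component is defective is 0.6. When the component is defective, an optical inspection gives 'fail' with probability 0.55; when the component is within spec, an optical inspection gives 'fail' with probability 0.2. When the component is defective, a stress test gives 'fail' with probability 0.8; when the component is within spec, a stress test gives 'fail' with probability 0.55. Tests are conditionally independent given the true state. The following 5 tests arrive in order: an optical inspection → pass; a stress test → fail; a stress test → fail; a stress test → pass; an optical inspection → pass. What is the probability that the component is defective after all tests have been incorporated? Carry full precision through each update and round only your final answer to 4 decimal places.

0.3086

After an optical inspection='pass': P(defective) = 0.45·0.6000 / (0.45·0.6000 + 0.8·0.4000) ≈ 0.4576
After a stress test='fail': P(defective) = 0.8·0.4576 / (0.8·0.4576 + 0.55·0.5424) ≈ 0.5510
After a stress test='fail': P(defective) = 0.8·0.5510 / (0.8·0.5510 + 0.55·0.4490) ≈ 0.6409
After a stress test='pass': P(defective) = 0.2·0.6409 / (0.2·0.6409 + 0.45·0.3591) ≈ 0.4424
After an optical inspection='pass': P(defective) = 0.45·0.4424 / (0.45·0.4424 + 0.8·0.5576) ≈ 0.3086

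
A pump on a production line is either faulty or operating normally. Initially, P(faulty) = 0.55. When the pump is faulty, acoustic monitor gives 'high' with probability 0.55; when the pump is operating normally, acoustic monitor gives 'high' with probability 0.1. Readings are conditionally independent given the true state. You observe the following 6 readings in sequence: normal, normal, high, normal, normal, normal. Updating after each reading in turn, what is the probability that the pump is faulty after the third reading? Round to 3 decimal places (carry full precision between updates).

After 'normal': P(faulty) = 0.45·0.5500 / (0.45·0.5500 + 0.9·0.4500) ≈ 0.3793
After 'normal': P(faulty) = 0.45·0.3793 / (0.45·0.3793 + 0.9·0.6207) ≈ 0.2340
After 'high': P(faulty) = 0.55·0.2340 / (0.55·0.2340 + 0.1·0.7660) ≈ 0.6269

0.627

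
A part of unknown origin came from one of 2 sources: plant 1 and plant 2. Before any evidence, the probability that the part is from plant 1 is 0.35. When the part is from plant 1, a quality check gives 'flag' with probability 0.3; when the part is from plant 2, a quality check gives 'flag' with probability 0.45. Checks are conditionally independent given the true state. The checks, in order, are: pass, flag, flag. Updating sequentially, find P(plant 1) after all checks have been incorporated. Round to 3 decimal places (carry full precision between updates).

0.233

After 'pass': P(plant 1) = 0.7·0.3500 / (0.7·0.3500 + 0.55·0.6500) ≈ 0.4066
After 'flag': P(plant 1) = 0.3·0.4066 / (0.3·0.4066 + 0.45·0.5934) ≈ 0.3136
After 'flag': P(plant 1) = 0.3·0.3136 / (0.3·0.3136 + 0.45·0.6864) ≈ 0.2335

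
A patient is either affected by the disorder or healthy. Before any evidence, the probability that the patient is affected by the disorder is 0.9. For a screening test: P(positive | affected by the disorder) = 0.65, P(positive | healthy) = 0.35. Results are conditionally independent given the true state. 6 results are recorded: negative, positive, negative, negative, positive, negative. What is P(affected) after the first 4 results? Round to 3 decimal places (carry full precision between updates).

After 'negative': P(affected) = 0.35·0.9000 / (0.35·0.9000 + 0.65·0.1000) ≈ 0.8289
After 'positive': P(affected) = 0.65·0.8289 / (0.65·0.8289 + 0.35·0.1711) ≈ 0.9000
After 'negative': P(affected) = 0.35·0.9000 / (0.35·0.9000 + 0.65·0.1000) ≈ 0.8289
After 'negative': P(affected) = 0.35·0.8289 / (0.35·0.8289 + 0.65·0.1711) ≈ 0.7230

0.723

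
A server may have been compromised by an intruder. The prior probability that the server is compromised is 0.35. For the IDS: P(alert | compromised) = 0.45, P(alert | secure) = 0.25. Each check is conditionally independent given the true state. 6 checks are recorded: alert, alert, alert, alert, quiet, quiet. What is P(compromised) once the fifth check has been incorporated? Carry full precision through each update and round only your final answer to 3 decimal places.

After 'alert': P(compromised) = 0.45·0.3500 / (0.45·0.3500 + 0.25·0.6500) ≈ 0.4922
After 'alert': P(compromised) = 0.45·0.4922 / (0.45·0.4922 + 0.25·0.5078) ≈ 0.6357
After 'alert': P(compromised) = 0.45·0.6357 / (0.45·0.6357 + 0.25·0.3643) ≈ 0.7585
After 'alert': P(compromised) = 0.45·0.7585 / (0.45·0.7585 + 0.25·0.2415) ≈ 0.8497
After 'quiet': P(compromised) = 0.55·0.8497 / (0.55·0.8497 + 0.75·0.1503) ≈ 0.8056

0.806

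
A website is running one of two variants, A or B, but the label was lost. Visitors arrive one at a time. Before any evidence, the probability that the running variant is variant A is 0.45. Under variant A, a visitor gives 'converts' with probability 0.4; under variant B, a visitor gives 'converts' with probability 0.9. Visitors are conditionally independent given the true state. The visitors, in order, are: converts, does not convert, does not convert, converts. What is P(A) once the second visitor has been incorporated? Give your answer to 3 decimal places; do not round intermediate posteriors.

0.686

After 'converts': P(A) = 0.4·0.4500 / (0.4·0.4500 + 0.9·0.5500) ≈ 0.2667
After 'does not convert': P(A) = 0.6·0.2667 / (0.6·0.2667 + 0.1·0.7333) ≈ 0.6857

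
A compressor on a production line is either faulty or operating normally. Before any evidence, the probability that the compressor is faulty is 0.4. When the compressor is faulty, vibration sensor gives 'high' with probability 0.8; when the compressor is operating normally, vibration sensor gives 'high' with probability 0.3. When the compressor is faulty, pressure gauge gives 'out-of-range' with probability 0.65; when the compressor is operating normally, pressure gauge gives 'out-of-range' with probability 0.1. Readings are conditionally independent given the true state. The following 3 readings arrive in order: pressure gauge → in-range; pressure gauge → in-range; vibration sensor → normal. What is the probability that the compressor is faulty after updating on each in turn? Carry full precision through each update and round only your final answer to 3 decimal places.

0.028

After pressure gauge='in-range': P(faulty) = 0.35·0.4000 / (0.35·0.4000 + 0.9·0.6000) ≈ 0.2059
After pressure gauge='in-range': P(faulty) = 0.35·0.2059 / (0.35·0.2059 + 0.9·0.7941) ≈ 0.0916
After vibration sensor='normal': P(faulty) = 0.2·0.0916 / (0.2·0.0916 + 0.7·0.9084) ≈ 0.0280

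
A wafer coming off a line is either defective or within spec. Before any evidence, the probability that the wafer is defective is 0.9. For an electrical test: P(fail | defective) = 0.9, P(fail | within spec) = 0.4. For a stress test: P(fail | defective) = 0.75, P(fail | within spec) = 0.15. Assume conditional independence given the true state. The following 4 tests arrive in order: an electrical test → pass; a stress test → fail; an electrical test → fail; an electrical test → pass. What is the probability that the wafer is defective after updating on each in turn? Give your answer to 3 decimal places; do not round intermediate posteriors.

After an electrical test='pass': P(defective) = 0.1·0.9000 / (0.1·0.9000 + 0.6·0.1000) ≈ 0.6000
After a stress test='fail': P(defective) = 0.75·0.6000 / (0.75·0.6000 + 0.15·0.4000) ≈ 0.8824
After an electrical test='fail': P(defective) = 0.9·0.8824 / (0.9·0.8824 + 0.4·0.1176) ≈ 0.9441
After an electrical test='pass': P(defective) = 0.1·0.9441 / (0.1·0.9441 + 0.6·0.0559) ≈ 0.7377

0.738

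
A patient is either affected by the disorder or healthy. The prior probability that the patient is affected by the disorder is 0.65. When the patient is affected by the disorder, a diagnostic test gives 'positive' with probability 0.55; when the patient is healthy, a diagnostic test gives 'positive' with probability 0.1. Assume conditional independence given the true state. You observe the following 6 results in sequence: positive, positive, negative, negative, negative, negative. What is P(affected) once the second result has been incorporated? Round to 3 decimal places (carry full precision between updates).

0.983

Each posterior becomes the prior for the next update.
After 'positive': P(affected) = 0.55·0.6500 / (0.55·0.6500 + 0.1·0.3500) ≈ 0.9108
After 'positive': P(affected) = 0.55·0.9108 / (0.55·0.9108 + 0.1·0.0892) ≈ 0.9825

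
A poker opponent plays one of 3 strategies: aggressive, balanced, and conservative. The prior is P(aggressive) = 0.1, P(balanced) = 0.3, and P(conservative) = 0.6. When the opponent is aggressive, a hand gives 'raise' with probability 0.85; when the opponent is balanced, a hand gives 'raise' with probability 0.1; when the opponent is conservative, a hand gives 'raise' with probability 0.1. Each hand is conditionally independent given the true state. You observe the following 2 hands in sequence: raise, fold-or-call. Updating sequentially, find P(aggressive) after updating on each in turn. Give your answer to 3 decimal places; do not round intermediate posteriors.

Each posterior becomes the prior for the next update.
After 'raise': normaliser = 0.85·0.1000 + 0.1·0.3000 + 0.1·0.6000; P(aggressive) ≈ 0.4857, P(balanced) ≈ 0.1714, P(conservative) ≈ 0.3429
After 'fold-or-call': normaliser = 0.15·0.4857 + 0.9·0.1714 + 0.9·0.3429; P(aggressive) ≈ 0.1360, P(balanced) ≈ 0.2880, P(conservative) ≈ 0.5760

0.136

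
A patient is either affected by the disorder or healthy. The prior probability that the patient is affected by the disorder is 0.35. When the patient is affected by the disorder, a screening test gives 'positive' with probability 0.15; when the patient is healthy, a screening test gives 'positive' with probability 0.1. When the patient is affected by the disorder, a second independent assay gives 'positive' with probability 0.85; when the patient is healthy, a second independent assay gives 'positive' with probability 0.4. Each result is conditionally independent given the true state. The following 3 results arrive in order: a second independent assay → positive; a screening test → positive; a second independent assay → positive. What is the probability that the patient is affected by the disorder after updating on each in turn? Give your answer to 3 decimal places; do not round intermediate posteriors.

0.785

After a second independent assay='positive': P(affected) = 0.85·0.3500 / (0.85·0.3500 + 0.4·0.6500) ≈ 0.5336
After a screening test='positive': P(affected) = 0.15·0.5336 / (0.15·0.5336 + 0.1·0.4664) ≈ 0.6319
After a second independent assay='positive': P(affected) = 0.85·0.6319 / (0.85·0.6319 + 0.4·0.3681) ≈ 0.7848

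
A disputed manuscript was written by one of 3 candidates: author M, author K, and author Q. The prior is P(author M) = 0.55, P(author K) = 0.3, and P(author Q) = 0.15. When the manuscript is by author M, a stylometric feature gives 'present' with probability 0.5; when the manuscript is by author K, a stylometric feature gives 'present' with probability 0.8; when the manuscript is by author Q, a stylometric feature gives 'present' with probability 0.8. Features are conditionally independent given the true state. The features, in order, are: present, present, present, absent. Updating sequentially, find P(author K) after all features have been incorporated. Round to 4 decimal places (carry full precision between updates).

0.3818

After 'present': normaliser = 0.5·0.5500 + 0.8·0.3000 + 0.8·0.1500; P(author M) ≈ 0.4331, P(author K) ≈ 0.3780, P(author Q) ≈ 0.1890
After 'present': normaliser = 0.5·0.4331 + 0.8·0.3780 + 0.8·0.1890; P(author M) ≈ 0.3231, P(author K) ≈ 0.4512, P(author Q) ≈ 0.2256
After 'present': normaliser = 0.5·0.3231 + 0.8·0.4512 + 0.8·0.2256; P(author M) ≈ 0.2298, P(author K) ≈ 0.5135, P(author Q) ≈ 0.2567
After 'absent': normaliser = 0.5·0.2298 + 0.2·0.5135 + 0.2·0.2567; P(author M) ≈ 0.4273, P(author K) ≈ 0.3818, P(author Q) ≈ 0.1909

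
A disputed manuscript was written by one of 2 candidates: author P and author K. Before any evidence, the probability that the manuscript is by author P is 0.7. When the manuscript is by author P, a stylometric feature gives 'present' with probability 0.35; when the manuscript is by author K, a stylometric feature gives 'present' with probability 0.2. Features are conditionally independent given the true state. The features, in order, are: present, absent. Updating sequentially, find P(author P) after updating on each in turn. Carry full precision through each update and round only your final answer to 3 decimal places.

After 'present': P(author P) = 0.35·0.7000 / (0.35·0.7000 + 0.2·0.3000) ≈ 0.8033
After 'absent': P(author P) = 0.65·0.8033 / (0.65·0.8033 + 0.8·0.1967) ≈ 0.7684

0.768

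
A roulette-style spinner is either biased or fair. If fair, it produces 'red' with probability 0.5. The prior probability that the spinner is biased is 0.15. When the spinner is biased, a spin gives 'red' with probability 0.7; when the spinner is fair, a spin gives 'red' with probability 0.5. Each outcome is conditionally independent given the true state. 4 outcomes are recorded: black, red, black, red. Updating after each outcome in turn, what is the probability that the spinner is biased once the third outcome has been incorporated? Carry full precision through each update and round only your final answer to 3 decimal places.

0.082

After 'black': P(biased) = 0.3·0.1500 / (0.3·0.1500 + 0.5·0.8500) ≈ 0.0957
After 'red': P(biased) = 0.7·0.0957 / (0.7·0.0957 + 0.5·0.9043) ≈ 0.1291
After 'black': P(biased) = 0.3·0.1291 / (0.3·0.1291 + 0.5·0.8709) ≈ 0.0817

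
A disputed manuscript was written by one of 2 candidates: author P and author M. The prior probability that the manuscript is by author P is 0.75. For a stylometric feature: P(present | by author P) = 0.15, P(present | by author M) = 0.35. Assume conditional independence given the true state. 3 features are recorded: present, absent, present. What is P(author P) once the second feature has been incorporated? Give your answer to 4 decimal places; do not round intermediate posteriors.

After 'present': P(author P) = 0.15·0.7500 / (0.15·0.7500 + 0.35·0.2500) ≈ 0.5625
After 'absent': P(author P) = 0.85·0.5625 / (0.85·0.5625 + 0.65·0.4375) ≈ 0.6270

0.6270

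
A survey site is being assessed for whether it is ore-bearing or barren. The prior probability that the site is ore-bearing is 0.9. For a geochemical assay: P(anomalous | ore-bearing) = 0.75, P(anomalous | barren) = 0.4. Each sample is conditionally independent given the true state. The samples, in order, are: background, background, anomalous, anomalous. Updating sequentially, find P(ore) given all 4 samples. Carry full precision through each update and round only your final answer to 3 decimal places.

After 'background': P(ore) = 0.25·0.9000 / (0.25·0.9000 + 0.6·0.1000) ≈ 0.7895
After 'background': P(ore) = 0.25·0.7895 / (0.25·0.7895 + 0.6·0.2105) ≈ 0.6098
After 'anomalous': P(ore) = 0.75·0.6098 / (0.75·0.6098 + 0.4·0.3902) ≈ 0.7455
After 'anomalous': P(ore) = 0.75·0.7455 / (0.75·0.7455 + 0.4·0.2545) ≈ 0.8460

0.846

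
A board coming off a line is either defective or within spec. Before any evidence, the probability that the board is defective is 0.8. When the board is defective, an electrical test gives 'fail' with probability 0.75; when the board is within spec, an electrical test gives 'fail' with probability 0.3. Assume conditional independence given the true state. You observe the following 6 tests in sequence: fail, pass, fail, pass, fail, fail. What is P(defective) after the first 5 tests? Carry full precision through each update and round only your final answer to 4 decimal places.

0.8885

Apply Bayes' rule sequentially, carrying P(defective) forward.
After 'fail': P(defective) = 0.75·0.8000 / (0.75·0.8000 + 0.3·0.2000) ≈ 0.9091
After 'pass': P(defective) = 0.25·0.9091 / (0.25·0.9091 + 0.7·0.0909) ≈ 0.7812
After 'fail': P(defective) = 0.75·0.7812 / (0.75·0.7812 + 0.3·0.2188) ≈ 0.8993
After 'pass': P(defective) = 0.25·0.8993 / (0.25·0.8993 + 0.7·0.1007) ≈ 0.7613
After 'fail': P(defective) = 0.75·0.7613 / (0.75·0.7613 + 0.3·0.2387) ≈ 0.8885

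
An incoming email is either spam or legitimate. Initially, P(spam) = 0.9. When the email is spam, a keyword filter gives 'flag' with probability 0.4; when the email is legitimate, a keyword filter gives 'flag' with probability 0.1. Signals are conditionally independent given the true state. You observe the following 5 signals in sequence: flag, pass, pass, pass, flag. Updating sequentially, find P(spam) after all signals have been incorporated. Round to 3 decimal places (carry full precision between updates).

0.977

After 'flag': P(spam) = 0.4·0.9000 / (0.4·0.9000 + 0.1·0.1000) ≈ 0.9730
After 'pass': P(spam) = 0.6·0.9730 / (0.6·0.9730 + 0.9·0.0270) ≈ 0.9600
After 'pass': P(spam) = 0.6·0.9600 / (0.6·0.9600 + 0.9·0.0400) ≈ 0.9412
After 'pass': P(spam) = 0.6·0.9412 / (0.6·0.9412 + 0.9·0.0588) ≈ 0.9143
After 'flag': P(spam) = 0.4·0.9143 / (0.4·0.9143 + 0.1·0.0857) ≈ 0.9771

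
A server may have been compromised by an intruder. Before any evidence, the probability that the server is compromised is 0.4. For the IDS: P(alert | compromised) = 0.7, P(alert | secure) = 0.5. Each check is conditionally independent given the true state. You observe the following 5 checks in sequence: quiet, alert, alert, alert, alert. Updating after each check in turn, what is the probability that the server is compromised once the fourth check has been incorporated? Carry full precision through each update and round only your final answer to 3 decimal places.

0.523

Apply Bayes' rule sequentially, carrying P(compromised) forward.
After 'quiet': P(compromised) = 0.3·0.4000 / (0.3·0.4000 + 0.5·0.6000) ≈ 0.2857
After 'alert': P(compromised) = 0.7·0.2857 / (0.7·0.2857 + 0.5·0.7143) ≈ 0.3590
After 'alert': P(compromised) = 0.7·0.3590 / (0.7·0.3590 + 0.5·0.6410) ≈ 0.4395
After 'alert': P(compromised) = 0.7·0.4395 / (0.7·0.4395 + 0.5·0.5605) ≈ 0.5233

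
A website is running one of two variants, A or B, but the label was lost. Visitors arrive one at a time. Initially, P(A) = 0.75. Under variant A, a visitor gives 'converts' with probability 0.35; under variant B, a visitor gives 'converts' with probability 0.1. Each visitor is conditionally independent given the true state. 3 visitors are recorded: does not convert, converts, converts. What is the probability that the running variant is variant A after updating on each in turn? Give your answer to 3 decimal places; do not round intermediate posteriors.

0.964

Apply Bayes' rule sequentially, carrying P(A) forward.
After 'does not convert': P(A) = 0.65·0.7500 / (0.65·0.7500 + 0.9·0.2500) ≈ 0.6842
After 'converts': P(A) = 0.35·0.6842 / (0.35·0.6842 + 0.1·0.3158) ≈ 0.8835
After 'converts': P(A) = 0.35·0.8835 / (0.35·0.8835 + 0.1·0.1165) ≈ 0.9637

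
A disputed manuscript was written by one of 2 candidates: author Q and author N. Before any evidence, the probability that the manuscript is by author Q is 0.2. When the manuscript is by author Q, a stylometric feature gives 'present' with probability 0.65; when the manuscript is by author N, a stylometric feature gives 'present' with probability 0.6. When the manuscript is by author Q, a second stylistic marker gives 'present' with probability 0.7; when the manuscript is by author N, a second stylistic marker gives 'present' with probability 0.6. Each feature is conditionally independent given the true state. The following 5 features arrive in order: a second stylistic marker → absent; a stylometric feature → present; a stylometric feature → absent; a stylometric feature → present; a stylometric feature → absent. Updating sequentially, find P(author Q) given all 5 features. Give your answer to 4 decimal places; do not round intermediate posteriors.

0.1442

After a second stylistic marker='absent': P(author Q) = 0.3·0.2000 / (0.3·0.2000 + 0.4·0.8000) ≈ 0.1579
After a stylometric feature='present': P(author Q) = 0.65·0.1579 / (0.65·0.1579 + 0.6·0.8421) ≈ 0.1688
After a stylometric feature='absent': P(author Q) = 0.35·0.1688 / (0.35·0.1688 + 0.4·0.8312) ≈ 0.1509
After a stylometric feature='present': P(author Q) = 0.65·0.1509 / (0.65·0.1509 + 0.6·0.8491) ≈ 0.1615
After a stylometric feature='absent': P(author Q) = 0.35·0.1615 / (0.35·0.1615 + 0.4·0.8385) ≈ 0.1442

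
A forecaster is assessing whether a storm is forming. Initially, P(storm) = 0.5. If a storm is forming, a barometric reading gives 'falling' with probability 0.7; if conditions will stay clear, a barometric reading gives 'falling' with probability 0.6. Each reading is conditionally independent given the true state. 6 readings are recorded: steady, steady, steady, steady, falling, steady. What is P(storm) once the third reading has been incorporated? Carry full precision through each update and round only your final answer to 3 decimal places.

After 'steady': P(storm) = 0.3·0.5000 / (0.3·0.5000 + 0.4·0.5000) ≈ 0.4286
After 'steady': P(storm) = 0.3·0.4286 / (0.3·0.4286 + 0.4·0.5714) ≈ 0.3600
After 'steady': P(storm) = 0.3·0.3600 / (0.3·0.3600 + 0.4·0.6400) ≈ 0.2967

0.297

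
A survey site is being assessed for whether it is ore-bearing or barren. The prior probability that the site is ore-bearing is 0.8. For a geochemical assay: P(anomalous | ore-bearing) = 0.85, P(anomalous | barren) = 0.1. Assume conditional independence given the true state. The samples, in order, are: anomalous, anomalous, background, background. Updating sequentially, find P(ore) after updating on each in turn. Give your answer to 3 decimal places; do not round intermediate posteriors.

0.889

Each posterior becomes the prior for the next update.
After 'anomalous': P(ore) = 0.85·0.8000 / (0.85·0.8000 + 0.1·0.2000) ≈ 0.9714
After 'anomalous': P(ore) = 0.85·0.9714 / (0.85·0.9714 + 0.1·0.0286) ≈ 0.9966
After 'background': P(ore) = 0.15·0.9966 / (0.15·0.9966 + 0.9·0.0034) ≈ 0.9797
After 'background': P(ore) = 0.15·0.9797 / (0.15·0.9797 + 0.9·0.0203) ≈ 0.8892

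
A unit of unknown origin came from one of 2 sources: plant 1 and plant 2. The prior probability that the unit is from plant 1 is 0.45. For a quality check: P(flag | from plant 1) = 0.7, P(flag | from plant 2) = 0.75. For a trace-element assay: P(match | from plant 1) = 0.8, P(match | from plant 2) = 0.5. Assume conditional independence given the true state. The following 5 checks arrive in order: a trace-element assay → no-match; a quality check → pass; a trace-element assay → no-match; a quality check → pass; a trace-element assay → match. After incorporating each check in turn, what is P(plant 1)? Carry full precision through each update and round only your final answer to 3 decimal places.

After a trace-element assay='no-match': P(plant 1) = 0.2·0.4500 / (0.2·0.4500 + 0.5·0.5500) ≈ 0.2466
After a quality check='pass': P(plant 1) = 0.3·0.2466 / (0.3·0.2466 + 0.25·0.7534) ≈ 0.2820
After a trace-element assay='no-match': P(plant 1) = 0.2·0.2820 / (0.2·0.2820 + 0.5·0.7180) ≈ 0.1358
After a quality check='pass': P(plant 1) = 0.3·0.1358 / (0.3·0.1358 + 0.25·0.8642) ≈ 0.1586
After a trace-element assay='match': P(plant 1) = 0.8·0.1586 / (0.8·0.1586 + 0.5·0.8414) ≈ 0.2317

0.232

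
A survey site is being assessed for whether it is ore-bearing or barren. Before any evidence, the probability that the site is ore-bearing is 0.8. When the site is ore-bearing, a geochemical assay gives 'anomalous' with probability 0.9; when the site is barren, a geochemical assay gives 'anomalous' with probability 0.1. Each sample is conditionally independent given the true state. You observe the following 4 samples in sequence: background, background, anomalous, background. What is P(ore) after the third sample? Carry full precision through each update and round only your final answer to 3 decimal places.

0.308

After 'background': P(ore) = 0.1·0.8000 / (0.1·0.8000 + 0.9·0.2000) ≈ 0.3077
After 'background': P(ore) = 0.1·0.3077 / (0.1·0.3077 + 0.9·0.6923) ≈ 0.0471
After 'anomalous': P(ore) = 0.9·0.0471 / (0.9·0.0471 + 0.1·0.9529) ≈ 0.3077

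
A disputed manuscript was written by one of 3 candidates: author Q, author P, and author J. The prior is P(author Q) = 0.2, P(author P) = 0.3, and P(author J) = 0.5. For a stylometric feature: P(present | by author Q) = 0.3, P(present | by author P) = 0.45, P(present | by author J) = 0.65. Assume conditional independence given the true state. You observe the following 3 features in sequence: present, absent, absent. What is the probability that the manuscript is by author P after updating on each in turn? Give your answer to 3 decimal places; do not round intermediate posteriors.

After 'present': normaliser = 0.3·0.2000 + 0.45·0.3000 + 0.65·0.5000; P(author Q) ≈ 0.1154, P(author P) ≈ 0.2596, P(author J) ≈ 0.6250
After 'absent': normaliser = 0.7·0.1154 + 0.55·0.2596 + 0.35·0.6250; P(author Q) ≈ 0.1826, P(author P) ≈ 0.3228, P(author J) ≈ 0.4946
After 'absent': normaliser = 0.7·0.1826 + 0.55·0.3228 + 0.35·0.4946; P(author Q) ≈ 0.2672, P(author P) ≈ 0.3711, P(author J) ≈ 0.3618

0.371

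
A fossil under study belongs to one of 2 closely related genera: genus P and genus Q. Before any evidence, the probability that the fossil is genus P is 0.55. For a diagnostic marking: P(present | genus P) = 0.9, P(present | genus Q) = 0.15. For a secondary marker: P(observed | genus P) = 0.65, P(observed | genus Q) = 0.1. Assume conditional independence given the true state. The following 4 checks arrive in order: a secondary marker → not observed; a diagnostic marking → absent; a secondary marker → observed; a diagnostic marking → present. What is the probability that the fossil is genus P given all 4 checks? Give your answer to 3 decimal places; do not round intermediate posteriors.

After a secondary marker='not observed': P(genus P) = 0.35·0.5500 / (0.35·0.5500 + 0.9·0.4500) ≈ 0.3222
After a diagnostic marking='absent': P(genus P) = 0.1·0.3222 / (0.1·0.3222 + 0.85·0.6778) ≈ 0.0530
After a secondary marker='observed': P(genus P) = 0.65·0.0530 / (0.65·0.0530 + 0.1·0.9470) ≈ 0.2666
After a diagnostic marking='present': P(genus P) = 0.9·0.2666 / (0.9·0.2666 + 0.15·0.7334) ≈ 0.6856

0.686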